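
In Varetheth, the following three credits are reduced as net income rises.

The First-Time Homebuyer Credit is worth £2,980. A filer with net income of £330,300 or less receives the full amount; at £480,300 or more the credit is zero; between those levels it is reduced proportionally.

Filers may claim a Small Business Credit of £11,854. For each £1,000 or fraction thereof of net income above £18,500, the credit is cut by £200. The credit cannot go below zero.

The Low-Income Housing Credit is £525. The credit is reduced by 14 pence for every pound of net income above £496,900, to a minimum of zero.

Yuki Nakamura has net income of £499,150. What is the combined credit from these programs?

£210

First-Time Homebuyer Credit: £499,150 is at or above £480,300, so the credit is £0.
Small Business Credit: income exceeds £18,500 by £480,650 → 481 increments × £200 = £96,200 ≥ base, so the credit is £0.
Low-Income Housing Credit: 14% of the £2,250 excess over £496,900 is £315; credit = £525 − £315 = £210.
Total: £0 + £0 + £210 = £210.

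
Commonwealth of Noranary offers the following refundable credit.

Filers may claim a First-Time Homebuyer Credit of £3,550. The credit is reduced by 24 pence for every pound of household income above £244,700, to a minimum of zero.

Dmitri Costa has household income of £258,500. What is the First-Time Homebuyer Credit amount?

£238

First-Time Homebuyer Credit: 24% of the £13,800 excess over £244,700 is £3,312; credit = £3,550 − £3,312 = £238.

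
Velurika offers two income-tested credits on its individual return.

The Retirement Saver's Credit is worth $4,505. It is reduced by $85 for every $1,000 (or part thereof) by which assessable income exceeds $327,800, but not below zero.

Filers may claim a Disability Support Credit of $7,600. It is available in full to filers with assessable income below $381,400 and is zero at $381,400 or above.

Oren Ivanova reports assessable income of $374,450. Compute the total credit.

Retirement Saver's Credit: income exceeds $327,800 by $46,650, which is 47 full-or-partial $1,000 increments; reduction = 47 × $85 = $3,995, leaving $510.
Disability Support Credit: $374,450 is below the $381,400 cutoff, so the full $7,600 applies.
Total: $510 + $7,600 = $8,110.

$8,110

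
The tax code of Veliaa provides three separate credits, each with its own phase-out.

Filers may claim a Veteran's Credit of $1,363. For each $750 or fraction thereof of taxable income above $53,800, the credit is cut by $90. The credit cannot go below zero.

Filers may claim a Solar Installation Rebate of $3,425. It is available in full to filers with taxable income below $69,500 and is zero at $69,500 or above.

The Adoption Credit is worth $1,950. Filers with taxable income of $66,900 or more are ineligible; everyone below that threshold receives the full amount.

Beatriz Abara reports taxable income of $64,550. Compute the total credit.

Veteran's Credit: income exceeds $53,800 by $10,750, which is 15 full-or-partial $750 increments; reduction = 15 × $90 = $1,350, leaving $13.
Solar Installation Rebate: $64,550 is below the $69,500 cutoff, so the full $3,425 applies.
Adoption Credit: $64,550 is below the $66,900 cutoff, so the full $1,950 applies.
Total: $13 + $3,425 + $1,950 = $5,388.

$5,388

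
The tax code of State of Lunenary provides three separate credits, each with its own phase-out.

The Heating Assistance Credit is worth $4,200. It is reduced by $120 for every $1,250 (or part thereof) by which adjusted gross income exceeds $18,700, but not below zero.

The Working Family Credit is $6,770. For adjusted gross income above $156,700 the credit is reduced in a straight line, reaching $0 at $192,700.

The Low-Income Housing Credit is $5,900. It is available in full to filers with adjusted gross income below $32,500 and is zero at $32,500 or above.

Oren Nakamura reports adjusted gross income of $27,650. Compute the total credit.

Heating Assistance Credit: income exceeds $18,700 by $8,950, which is 8 full-or-partial $1,250 increments; reduction = 8 × $120 = $960, leaving $3,240.
Working Family Credit: $27,650 is at or below the $156,700 threshold, so the full $6,770 applies.
Low-Income Housing Credit: $27,650 is below the $32,500 cutoff, so the full $5,900 applies.
Total: $3,240 + $6,770 + $5,900 = $15,910.

$15,910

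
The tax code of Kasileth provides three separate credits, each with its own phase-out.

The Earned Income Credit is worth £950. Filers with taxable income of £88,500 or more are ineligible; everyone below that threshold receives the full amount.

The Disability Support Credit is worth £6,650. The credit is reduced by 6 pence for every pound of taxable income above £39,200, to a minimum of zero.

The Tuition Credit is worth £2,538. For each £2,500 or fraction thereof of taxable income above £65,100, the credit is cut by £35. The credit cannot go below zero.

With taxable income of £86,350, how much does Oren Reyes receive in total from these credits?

Earned Income Credit: £86,350 is below the £88,500 cutoff, so the full £950 applies.
Disability Support Credit: 6% of the £47,150 excess over £39,200 is £2,829; credit = £6,650 − £2,829 = £3,821.
Tuition Credit: income exceeds £65,100 by £21,250, which is 9 full-or-partial £2,500 increments; reduction = 9 × £35 = £315, leaving £2,223.
Total: £950 + £3,821 + £2,223 = £6,994.

£6,994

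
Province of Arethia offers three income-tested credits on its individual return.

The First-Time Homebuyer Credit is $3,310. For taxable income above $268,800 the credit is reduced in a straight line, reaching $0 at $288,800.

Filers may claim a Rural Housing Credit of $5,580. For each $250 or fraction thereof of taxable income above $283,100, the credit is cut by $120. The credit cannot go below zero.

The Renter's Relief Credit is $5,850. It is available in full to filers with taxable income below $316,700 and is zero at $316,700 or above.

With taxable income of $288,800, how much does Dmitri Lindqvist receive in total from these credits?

First-Time Homebuyer Credit: $288,800 is at or above $288,800, so the credit is $0.
Rural Housing Credit: income exceeds $283,100 by $5,700, which is 23 full-or-partial $250 increments; reduction = 23 × $120 = $2,760, leaving $2,820.
Renter's Relief Credit: $288,800 is below the $316,700 cutoff, so the full $5,850 applies.
Total: $0 + $2,820 + $5,850 = $8,670.

$8,670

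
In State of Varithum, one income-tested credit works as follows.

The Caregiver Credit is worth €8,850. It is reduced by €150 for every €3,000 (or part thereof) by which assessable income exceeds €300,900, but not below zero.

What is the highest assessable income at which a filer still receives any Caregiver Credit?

€474,900

After 58 increments the reduction is 58 × €150 = €8,700, leaving €150; one more increment wipes it out. Increment 58 ends at excess 58 × €3,000 = €174,000, so the highest qualifying income is €300,900 + €174,000 = €474,900.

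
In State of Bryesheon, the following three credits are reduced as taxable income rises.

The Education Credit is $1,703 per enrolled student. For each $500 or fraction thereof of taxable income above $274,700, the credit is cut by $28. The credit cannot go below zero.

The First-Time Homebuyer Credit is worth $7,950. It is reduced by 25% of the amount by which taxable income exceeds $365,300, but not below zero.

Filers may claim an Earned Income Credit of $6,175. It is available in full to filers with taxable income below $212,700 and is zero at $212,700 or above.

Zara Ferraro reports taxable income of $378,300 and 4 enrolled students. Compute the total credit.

$5,688

Education Credit: base = 4 × $1,703 = $6,812. income exceeds $274,700 by $103,600, which is 208 full-or-partial $500 increments; reduction = 208 × $28 = $5,824, leaving $988.
First-Time Homebuyer Credit: 25% of the $13,000 excess over $365,300 is $3,250; credit = $7,950 − $3,250 = $4,700.
Earned Income Credit: $378,300 meets or exceeds the $212,700 cutoff, so the credit is $0.
Total: $988 + $4,700 + $0 = $5,688.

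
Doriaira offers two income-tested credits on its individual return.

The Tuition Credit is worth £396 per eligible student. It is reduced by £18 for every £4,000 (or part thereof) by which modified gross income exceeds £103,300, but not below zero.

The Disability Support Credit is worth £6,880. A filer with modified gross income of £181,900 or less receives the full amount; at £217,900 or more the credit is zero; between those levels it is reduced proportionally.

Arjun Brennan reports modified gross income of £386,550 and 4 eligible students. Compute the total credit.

Tuition Credit: base = 4 × £396 = £1,584. income exceeds £103,300 by £283,250, which is 71 full-or-partial £4,000 increments; reduction = 71 × £18 = £1,278, leaving £306.
Disability Support Credit: £386,550 is at or above £217,900, so the credit is £0.
Total: £306 + £0 = £306.

£306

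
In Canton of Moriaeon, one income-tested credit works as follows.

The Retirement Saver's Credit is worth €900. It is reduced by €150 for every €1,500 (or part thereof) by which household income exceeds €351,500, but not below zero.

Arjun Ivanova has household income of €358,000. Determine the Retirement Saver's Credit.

€150

Retirement Saver's Credit: income exceeds €351,500 by €6,500, which is 5 full-or-partial €1,500 increments; reduction = 5 × €150 = €750, leaving €150.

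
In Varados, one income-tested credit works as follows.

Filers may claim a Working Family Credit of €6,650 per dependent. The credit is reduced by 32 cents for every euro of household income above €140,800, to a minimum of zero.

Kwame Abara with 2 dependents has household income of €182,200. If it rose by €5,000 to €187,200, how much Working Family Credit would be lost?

At €182,200 — base = 2 × €6,650 = €13,300. 32% of the €41,400 excess over €140,800 is €13,248; credit = €13,300 − €13,248 = €52.
At €187,200 — base = 2 × €6,650 = €13,300. 32% of the €46,400 excess over €140,800 is €14,848 ≥ base, so the credit is €0.
Lost: €52 − €0 = €52.

€52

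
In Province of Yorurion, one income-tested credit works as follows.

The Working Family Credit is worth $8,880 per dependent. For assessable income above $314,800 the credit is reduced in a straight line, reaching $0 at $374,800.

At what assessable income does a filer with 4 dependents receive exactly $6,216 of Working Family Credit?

Full credit = 4 × $8,880 = $35,520.
$6,216 is 6,216/35,520 of the full $35,520, so 29,304/35,520 of the $60,000 range has been used: income = $314,800 + $60,000 × 29,304/35,520 = $364,300.

$364,300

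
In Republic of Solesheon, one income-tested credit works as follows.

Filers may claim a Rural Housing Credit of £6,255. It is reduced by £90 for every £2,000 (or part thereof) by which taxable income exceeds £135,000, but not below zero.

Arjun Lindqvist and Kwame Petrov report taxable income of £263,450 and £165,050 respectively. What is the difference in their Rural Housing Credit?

Arjun (£263,450): Rural Housing Credit: income exceeds £135,000 by £128,450, which is 65 full-or-partial £2,000 increments; reduction = 65 × £90 = £5,850, leaving £405.
Kwame (£165,050): Rural Housing Credit: income exceeds £135,000 by £30,050, which is 16 full-or-partial £2,000 increments; reduction = 16 × £90 = £1,440, leaving £4,815.
Difference: |£405 − £4,815| = £4,410.

£4,410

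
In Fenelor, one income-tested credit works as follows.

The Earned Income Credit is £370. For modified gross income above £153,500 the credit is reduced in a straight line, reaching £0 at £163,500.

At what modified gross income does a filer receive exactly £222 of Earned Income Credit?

£222 is 222/370 of the full £370, so 148/370 of the £10,000 range has been used: income = £153,500 + £10,000 × 148/370 = £157,500.

£157,500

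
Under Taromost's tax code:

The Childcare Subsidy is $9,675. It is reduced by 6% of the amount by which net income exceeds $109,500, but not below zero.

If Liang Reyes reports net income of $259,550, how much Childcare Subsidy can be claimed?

$672

Childcare Subsidy: 6% of the $150,050 excess over $109,500 is $9,003; credit = $9,675 − $9,003 = $672.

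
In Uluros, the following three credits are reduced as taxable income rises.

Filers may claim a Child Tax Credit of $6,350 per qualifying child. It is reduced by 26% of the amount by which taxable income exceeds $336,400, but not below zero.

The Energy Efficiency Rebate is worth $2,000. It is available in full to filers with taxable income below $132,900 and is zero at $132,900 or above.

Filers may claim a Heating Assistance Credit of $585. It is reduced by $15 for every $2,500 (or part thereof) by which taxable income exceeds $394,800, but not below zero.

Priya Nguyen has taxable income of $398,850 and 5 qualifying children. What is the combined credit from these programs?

$16,068

Child Tax Credit: base = 5 × $6,350 = $31,750. 26% of the $62,450 excess over $336,400 is $16,237; credit = $31,750 − $16,237 = $15,513.
Energy Efficiency Rebate: $398,850 meets or exceeds the $132,900 cutoff, so the credit is $0.
Heating Assistance Credit: income exceeds $394,800 by $4,050, which is 2 full-or-partial $2,500 increments; reduction = 2 × $15 = $30, leaving $555.
Total: $15,513 + $0 + $555 = $16,068.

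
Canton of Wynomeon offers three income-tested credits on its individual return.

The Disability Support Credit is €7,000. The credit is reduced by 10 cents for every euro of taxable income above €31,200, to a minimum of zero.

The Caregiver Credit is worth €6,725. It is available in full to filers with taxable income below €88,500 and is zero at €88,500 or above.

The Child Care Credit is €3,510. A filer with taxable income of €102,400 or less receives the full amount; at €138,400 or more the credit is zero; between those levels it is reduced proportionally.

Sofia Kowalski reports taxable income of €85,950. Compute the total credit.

€11,760

Disability Support Credit: 10% of the €54,750 excess over €31,200 is €5,475; credit = €7,000 − €5,475 = €1,525.
Caregiver Credit: €85,950 is below the €88,500 cutoff, so the full €6,725 applies.
Child Care Credit: €85,950 is at or below the €102,400 threshold, so the full €3,510 applies.
Total: €1,525 + €6,725 + €3,510 = €11,760.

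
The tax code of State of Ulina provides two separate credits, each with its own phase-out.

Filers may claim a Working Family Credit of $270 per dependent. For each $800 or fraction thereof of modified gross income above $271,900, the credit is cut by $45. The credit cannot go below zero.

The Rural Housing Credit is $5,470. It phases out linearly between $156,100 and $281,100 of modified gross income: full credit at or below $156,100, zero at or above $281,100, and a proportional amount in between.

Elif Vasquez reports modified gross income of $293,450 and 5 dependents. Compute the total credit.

$135

Working Family Credit: base = 5 × $270 = $1,350. income exceeds $271,900 by $21,550, which is 27 full-or-partial $800 increments; reduction = 27 × $45 = $1,215, leaving $135.
Rural Housing Credit: $293,450 is at or above $281,100, so the credit is $0.
Total: $135 + $0 = $135.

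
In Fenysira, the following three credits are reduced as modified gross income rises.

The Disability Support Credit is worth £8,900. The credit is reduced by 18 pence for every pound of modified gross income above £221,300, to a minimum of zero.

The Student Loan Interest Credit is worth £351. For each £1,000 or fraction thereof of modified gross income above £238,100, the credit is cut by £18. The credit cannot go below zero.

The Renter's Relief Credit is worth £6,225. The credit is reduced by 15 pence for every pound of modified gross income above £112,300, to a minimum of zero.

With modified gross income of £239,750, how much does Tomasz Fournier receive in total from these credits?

Disability Support Credit: 18% of the £18,450 excess over £221,300 is £3,321; credit = £8,900 − £3,321 = £5,579.
Student Loan Interest Credit: income exceeds £238,100 by £1,650, which is 2 full-or-partial £1,000 increments; reduction = 2 × £18 = £36, leaving £315.
Renter's Relief Credit: 15% of the £127,450 excess over £112,300 is £19,117.50 ≥ base, so the credit is £0.
Total: £5,579 + £315 + £0 = £5,894.

£5,894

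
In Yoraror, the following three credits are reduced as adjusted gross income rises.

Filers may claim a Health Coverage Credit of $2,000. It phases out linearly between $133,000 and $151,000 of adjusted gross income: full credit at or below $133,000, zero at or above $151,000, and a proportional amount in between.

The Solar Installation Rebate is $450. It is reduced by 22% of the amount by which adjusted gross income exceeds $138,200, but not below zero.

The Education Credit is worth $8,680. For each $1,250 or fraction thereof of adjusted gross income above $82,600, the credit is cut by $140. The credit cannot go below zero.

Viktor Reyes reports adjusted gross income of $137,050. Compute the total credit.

$4,520

Health Coverage Credit: $137,050 is $4,050 into a $18,000 phase-out range, leaving 13,950/18,000 of the credit: $2,000 × 13,950/18,000 = $1,550.
Solar Installation Rebate: $137,050 is at or below the $138,200 threshold, so the full $450 applies.
Education Credit: income exceeds $82,600 by $54,450, which is 44 full-or-partial $1,250 increments; reduction = 44 × $140 = $6,160, leaving $2,520.
Total: $1,550 + $450 + $2,520 = $4,520.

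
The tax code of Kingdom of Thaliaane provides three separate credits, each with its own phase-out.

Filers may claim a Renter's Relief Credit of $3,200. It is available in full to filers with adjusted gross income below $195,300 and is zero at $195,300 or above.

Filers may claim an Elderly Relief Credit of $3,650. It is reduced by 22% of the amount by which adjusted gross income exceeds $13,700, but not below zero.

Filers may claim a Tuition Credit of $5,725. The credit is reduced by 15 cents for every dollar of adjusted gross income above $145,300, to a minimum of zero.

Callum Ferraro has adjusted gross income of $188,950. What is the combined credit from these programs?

Renter's Relief Credit: $188,950 is below the $195,300 cutoff, so the full $3,200 applies.
Elderly Relief Credit: 22% of the $175,250 excess over $13,700 is $38,555 ≥ base, so the credit is $0.
Tuition Credit: 15% of the $43,650 excess over $145,300 is $6,547.50 ≥ base, so the credit is $0.
Total: $3,200 + $0 + $0 = $3,200.

$3,200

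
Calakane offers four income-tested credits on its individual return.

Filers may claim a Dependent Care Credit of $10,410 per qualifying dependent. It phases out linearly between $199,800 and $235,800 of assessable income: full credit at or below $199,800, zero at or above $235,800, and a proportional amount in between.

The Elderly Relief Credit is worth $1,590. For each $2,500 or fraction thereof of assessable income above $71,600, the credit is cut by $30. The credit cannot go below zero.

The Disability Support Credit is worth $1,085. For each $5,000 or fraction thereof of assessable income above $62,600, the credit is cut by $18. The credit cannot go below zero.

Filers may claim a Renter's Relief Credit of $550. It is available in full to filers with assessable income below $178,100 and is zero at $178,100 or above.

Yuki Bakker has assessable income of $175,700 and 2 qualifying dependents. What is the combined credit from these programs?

Dependent Care Credit: base = 2 × $10,410 = $20,820. $175,700 is at or below the $199,800 threshold, so the full $20,820 applies.
Elderly Relief Credit: income exceeds $71,600 by $104,100, which is 42 full-or-partial $2,500 increments; reduction = 42 × $30 = $1,260, leaving $330.
Disability Support Credit: income exceeds $62,600 by $113,100, which is 23 full-or-partial $5,000 increments; reduction = 23 × $18 = $414, leaving $671.
Renter's Relief Credit: $175,700 is below the $178,100 cutoff, so the full $550 applies.
Total: $20,820 + $330 + $671 + $550 = $22,371.

$22,371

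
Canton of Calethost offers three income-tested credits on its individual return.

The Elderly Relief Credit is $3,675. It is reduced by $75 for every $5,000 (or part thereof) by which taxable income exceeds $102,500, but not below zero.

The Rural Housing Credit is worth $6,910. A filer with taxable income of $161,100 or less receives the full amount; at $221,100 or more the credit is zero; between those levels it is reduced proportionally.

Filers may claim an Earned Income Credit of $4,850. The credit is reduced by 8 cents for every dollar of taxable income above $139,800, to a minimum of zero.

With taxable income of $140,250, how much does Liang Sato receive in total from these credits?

Elderly Relief Credit: income exceeds $102,500 by $37,750, which is 8 full-or-partial $5,000 increments; reduction = 8 × $75 = $600, leaving $3,075.
Rural Housing Credit: $140,250 is at or below the $161,100 threshold, so the full $6,910 applies.
Earned Income Credit: 8% of the $450 excess over $139,800 is $36; credit = $4,850 − $36 = $4,814.
Total: $3,075 + $6,910 + $4,814 = $14,799.

$14,799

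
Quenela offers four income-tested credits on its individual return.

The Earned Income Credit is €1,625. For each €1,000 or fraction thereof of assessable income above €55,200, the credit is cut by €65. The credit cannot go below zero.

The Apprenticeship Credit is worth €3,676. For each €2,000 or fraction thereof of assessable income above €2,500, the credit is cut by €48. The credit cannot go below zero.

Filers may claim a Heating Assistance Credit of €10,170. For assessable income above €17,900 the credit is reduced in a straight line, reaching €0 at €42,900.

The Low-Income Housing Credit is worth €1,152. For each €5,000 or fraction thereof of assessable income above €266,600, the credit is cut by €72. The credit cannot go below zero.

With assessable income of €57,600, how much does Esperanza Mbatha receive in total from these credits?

€4,914

Earned Income Credit: income exceeds €55,200 by €2,400, which is 3 full-or-partial €1,000 increments; reduction = 3 × €65 = €195, leaving €1,430.
Apprenticeship Credit: income exceeds €2,500 by €55,100, which is 28 full-or-partial €2,000 increments; reduction = 28 × €48 = €1,344, leaving €2,332.
Heating Assistance Credit: €57,600 is at or above €42,900, so the credit is €0.
Low-Income Housing Credit: €57,600 is at or below the €266,600 threshold, so the full €1,152 applies.
Total: €1,430 + €2,332 + €0 + €1,152 = €4,914.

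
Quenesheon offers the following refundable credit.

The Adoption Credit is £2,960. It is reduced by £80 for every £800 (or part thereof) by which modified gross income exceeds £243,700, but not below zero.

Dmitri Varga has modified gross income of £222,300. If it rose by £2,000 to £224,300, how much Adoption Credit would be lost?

At £222,300 — £222,300 is at or below the £243,700 threshold, so the full £2,960 applies.
At £224,300 — £224,300 is at or below the £243,700 threshold, so the full £2,960 applies.
Lost: £2,960 − £2,960 = £0.

£0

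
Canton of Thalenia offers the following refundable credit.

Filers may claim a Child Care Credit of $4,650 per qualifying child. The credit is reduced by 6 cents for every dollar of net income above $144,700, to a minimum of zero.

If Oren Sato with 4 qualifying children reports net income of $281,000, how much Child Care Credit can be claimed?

$10,422

Child Care Credit: base = 4 × $4,650 = $18,600. 6% of the $136,300 excess over $144,700 is $8,178; credit = $18,600 − $8,178 = $10,422.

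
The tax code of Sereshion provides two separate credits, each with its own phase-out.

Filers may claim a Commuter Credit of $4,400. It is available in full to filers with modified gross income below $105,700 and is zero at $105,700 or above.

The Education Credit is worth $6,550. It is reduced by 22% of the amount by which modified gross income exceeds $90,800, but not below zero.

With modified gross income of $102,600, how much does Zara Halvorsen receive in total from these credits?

$8,354

Commuter Credit: $102,600 is below the $105,700 cutoff, so the full $4,400 applies.
Education Credit: 22% of the $11,800 excess over $90,800 is $2,596; credit = $6,550 − $2,596 = $3,954.
Total: $4,400 + $3,954 = $8,354.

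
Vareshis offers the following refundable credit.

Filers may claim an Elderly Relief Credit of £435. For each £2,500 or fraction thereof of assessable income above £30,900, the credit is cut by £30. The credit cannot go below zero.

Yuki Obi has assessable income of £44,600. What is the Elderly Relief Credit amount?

Elderly Relief Credit: income exceeds £30,900 by £13,700, which is 6 full-or-partial £2,500 increments; reduction = 6 × £30 = £180, leaving £255.

£255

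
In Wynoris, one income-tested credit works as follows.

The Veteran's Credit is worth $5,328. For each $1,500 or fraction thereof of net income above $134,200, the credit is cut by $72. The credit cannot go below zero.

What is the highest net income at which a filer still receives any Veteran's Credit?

After 73 increments the reduction is 73 × $72 = $5,256, leaving $72; one more increment wipes it out. Increment 73 ends at excess 73 × $1,500 = $109,500, so the highest qualifying income is $134,200 + $109,500 = $243,700.

$243,700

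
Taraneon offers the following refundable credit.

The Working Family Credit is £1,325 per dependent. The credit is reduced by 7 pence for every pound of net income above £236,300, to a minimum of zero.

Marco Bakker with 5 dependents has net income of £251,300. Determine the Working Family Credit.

Working Family Credit: base = 5 × £1,325 = £6,625. 7% of the £15,000 excess over £236,300 is £1,050; credit = £6,625 − £1,050 = £5,575.

£5,575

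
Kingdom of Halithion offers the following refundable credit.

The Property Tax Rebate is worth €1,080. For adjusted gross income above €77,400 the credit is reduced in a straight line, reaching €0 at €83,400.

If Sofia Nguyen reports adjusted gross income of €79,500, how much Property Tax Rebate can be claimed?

Property Tax Rebate: €79,500 is €2,100 into a €6,000 phase-out range, leaving 3,900/6,000 of the credit: €1,080 × 3,900/6,000 = €702.

€702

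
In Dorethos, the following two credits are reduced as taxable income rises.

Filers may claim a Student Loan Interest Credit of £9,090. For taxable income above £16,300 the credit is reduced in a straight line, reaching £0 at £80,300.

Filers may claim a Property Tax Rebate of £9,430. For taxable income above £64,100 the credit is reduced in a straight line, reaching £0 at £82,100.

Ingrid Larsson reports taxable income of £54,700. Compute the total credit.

£13,066

Student Loan Interest Credit: £54,700 is £38,400 into a £64,000 phase-out range, leaving 25,600/64,000 of the credit: £9,090 × 25,600/64,000 = £3,636.
Property Tax Rebate: £54,700 is at or below the £64,100 threshold, so the full £9,430 applies.
Total: £3,636 + £9,430 = £13,066.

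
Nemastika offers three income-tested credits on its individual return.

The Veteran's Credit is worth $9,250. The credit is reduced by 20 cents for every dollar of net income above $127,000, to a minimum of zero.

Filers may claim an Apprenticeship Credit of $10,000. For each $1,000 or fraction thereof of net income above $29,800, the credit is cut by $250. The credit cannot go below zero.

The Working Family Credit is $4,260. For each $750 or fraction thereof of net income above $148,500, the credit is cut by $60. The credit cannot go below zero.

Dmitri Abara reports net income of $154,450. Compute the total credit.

Veteran's Credit: 20% of the $27,450 excess over $127,000 is $5,490; credit = $9,250 − $5,490 = $3,760.
Apprenticeship Credit: income exceeds $29,800 by $124,650 → 125 increments × $250 = $31,250 ≥ base, so the credit is $0.
Working Family Credit: income exceeds $148,500 by $5,950, which is 8 full-or-partial $750 increments; reduction = 8 × $60 = $480, leaving $3,780.
Total: $3,760 + $0 + $3,780 = $7,540.

$7,540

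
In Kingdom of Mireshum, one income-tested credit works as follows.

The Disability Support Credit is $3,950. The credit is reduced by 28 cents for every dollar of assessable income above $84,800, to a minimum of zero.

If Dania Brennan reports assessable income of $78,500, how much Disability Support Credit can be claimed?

$3,950

Disability Support Credit: $78,500 is at or below the $84,800 threshold, so the full $3,950 applies.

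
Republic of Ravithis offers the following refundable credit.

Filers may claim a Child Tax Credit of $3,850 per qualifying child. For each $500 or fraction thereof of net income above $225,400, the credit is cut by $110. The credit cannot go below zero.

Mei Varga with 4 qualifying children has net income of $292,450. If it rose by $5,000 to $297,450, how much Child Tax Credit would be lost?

$550

At $292,450 — base = 4 × $3,850 = $15,400. income exceeds $225,400 by $67,050, which is 135 full-or-partial $500 increments; reduction = 135 × $110 = $14,850, leaving $550.
At $297,450 — base = 4 × $3,850 = $15,400. income exceeds $225,400 by $72,050 → 145 increments × $110 = $15,950 ≥ base, so the credit is $0.
Lost: $550 − $0 = $550.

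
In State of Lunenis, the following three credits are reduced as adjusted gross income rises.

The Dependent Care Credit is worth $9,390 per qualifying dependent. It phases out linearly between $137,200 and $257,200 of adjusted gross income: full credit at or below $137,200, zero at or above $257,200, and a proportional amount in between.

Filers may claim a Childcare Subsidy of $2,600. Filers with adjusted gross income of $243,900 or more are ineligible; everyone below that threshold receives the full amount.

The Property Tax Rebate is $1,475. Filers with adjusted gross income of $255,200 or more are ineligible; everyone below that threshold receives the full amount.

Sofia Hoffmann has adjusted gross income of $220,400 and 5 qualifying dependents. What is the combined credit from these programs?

Dependent Care Credit: base = 5 × $9,390 = $46,950. $220,400 is $83,200 into a $120,000 phase-out range, leaving 36,800/120,000 of the credit: $46,950 × 36,800/120,000 = $14,398.
Childcare Subsidy: $220,400 is below the $243,900 cutoff, so the full $2,600 applies.
Property Tax Rebate: $220,400 is below the $255,200 cutoff, so the full $1,475 applies.
Total: $14,398 + $2,600 + $1,475 = $18,473.

$18,473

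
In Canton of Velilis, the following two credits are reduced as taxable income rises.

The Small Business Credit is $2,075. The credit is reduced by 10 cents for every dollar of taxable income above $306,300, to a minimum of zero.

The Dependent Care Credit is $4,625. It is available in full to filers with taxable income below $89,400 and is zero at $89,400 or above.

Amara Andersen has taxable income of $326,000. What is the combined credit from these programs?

$105

Small Business Credit: 10% of the $19,700 excess over $306,300 is $1,970; credit = $2,075 − $1,970 = $105.
Dependent Care Credit: $326,000 meets or exceeds the $89,400 cutoff, so the credit is $0.
Total: $105 + $0 = $105.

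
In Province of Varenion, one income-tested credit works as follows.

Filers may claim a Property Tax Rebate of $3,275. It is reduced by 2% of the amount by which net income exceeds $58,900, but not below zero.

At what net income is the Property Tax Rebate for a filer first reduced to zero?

$222,650

The credit falls by 2% of each dollar above $58,900, so it reaches zero when the excess is $3,275 / 2% = $163,750: income = $58,900 + $163,750 = $222,650.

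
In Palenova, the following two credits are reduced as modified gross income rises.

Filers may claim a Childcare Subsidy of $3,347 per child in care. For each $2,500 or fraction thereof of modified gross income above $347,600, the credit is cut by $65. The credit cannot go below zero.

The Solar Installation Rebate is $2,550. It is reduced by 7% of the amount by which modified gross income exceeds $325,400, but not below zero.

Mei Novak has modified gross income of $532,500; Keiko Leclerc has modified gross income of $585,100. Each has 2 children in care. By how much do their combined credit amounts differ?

Mei ($532,500): Childcare Subsidy: base = 2 × $3,347 = $6,694. income exceeds $347,600 by $184,900, which is 74 full-or-partial $2,500 increments; reduction = 74 × $65 = $4,810, leaving $1,884. Solar Installation Rebate: 7% of the $207,100 excess over $325,400 is $14,497 ≥ base, so the credit is $0. total $1,884 + $0 = $1,884
Keiko ($585,100): Childcare Subsidy: base = 2 × $3,347 = $6,694. income exceeds $347,600 by $237,500, which is 95 full-or-partial $2,500 increments; reduction = 95 × $65 = $6,175, leaving $519. Solar Installation Rebate: 7% of the $259,700 excess over $325,400 is $18,179 ≥ base, so the credit is $0. total $519 + $0 = $519
Difference: |$1,884 − $519| = $1,365.

$1,365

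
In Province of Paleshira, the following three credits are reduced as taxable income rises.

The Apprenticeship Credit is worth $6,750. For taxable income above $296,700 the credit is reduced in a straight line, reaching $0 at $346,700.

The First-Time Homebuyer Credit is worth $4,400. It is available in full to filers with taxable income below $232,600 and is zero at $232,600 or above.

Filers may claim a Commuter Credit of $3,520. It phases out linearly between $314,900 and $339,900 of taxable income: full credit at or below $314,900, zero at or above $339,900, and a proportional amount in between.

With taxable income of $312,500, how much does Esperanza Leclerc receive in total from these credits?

$8,137

Apprenticeship Credit: $312,500 is $15,800 into a $50,000 phase-out range, leaving 34,200/50,000 of the credit: $6,750 × 34,200/50,000 = $4,617.
First-Time Homebuyer Credit: $312,500 meets or exceeds the $232,600 cutoff, so the credit is $0.
Commuter Credit: $312,500 is at or below the $314,900 threshold, so the full $3,520 applies.
Total: $4,617 + $0 + $3,520 = $8,137.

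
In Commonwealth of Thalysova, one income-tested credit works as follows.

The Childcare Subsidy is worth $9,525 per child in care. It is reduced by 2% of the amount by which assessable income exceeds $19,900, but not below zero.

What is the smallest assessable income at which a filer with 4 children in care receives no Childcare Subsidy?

Full credit = 4 × $9,525 = $38,100.
The credit falls by 2% of each dollar above $19,900, so it reaches zero when the excess is $38,100 / 2% = $1,905,000: income = $19,900 + $1,905,000 = $1,924,900.

$1,924,900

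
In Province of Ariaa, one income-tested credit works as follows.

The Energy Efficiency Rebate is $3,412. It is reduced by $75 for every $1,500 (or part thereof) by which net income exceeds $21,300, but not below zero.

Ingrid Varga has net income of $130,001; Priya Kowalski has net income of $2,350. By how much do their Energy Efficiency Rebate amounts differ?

$3,412

Ingrid ($130,001): Energy Efficiency Rebate: income exceeds $21,300 by $108,701 → 73 increments × $75 = $5,475 ≥ base, so the credit is $0.
Priya ($2,350): Energy Efficiency Rebate: $2,350 is at or below the $21,300 threshold, so the full $3,412 applies.
Difference: |$0 − $3,412| = $3,412.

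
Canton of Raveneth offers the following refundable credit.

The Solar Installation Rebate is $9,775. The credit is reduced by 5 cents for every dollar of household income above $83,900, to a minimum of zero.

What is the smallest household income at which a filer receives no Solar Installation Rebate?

$279,400

The credit falls by 5% of each dollar above $83,900, so it reaches zero when the excess is $9,775 / 5% = $195,500: income = $83,900 + $195,500 = $279,400.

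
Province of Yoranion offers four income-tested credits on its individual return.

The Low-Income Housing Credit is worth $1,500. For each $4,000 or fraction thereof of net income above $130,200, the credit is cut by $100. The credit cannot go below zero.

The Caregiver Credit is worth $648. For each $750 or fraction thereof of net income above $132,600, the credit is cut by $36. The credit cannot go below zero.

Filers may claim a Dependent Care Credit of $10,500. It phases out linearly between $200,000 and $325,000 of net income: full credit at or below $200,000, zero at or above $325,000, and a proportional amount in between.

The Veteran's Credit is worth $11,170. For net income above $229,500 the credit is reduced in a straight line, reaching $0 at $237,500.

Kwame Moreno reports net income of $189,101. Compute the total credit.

Low-Income Housing Credit: income exceeds $130,200 by $58,901 → 15 increments × $100 = $1,500 ≥ base, so the credit is $0.
Caregiver Credit: income exceeds $132,600 by $56,501 → 76 increments × $36 = $2,736 ≥ base, so the credit is $0.
Dependent Care Credit: $189,101 is at or below the $200,000 threshold, so the full $10,500 applies.
Veteran's Credit: $189,101 is at or below the $229,500 threshold, so the full $11,170 applies.
Total: $0 + $0 + $10,500 + $11,170 = $21,670.

$21,670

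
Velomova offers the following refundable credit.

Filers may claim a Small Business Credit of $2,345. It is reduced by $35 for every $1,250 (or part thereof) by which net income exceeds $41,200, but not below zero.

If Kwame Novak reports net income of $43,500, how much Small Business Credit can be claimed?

$2,275

Small Business Credit: income exceeds $41,200 by $2,300, which is 2 full-or-partial $1,250 increments; reduction = 2 × $35 = $70, leaving $2,275.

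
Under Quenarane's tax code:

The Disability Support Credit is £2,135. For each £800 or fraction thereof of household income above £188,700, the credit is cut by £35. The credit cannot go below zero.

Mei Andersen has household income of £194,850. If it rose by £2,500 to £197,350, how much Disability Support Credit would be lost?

At £194,850 — income exceeds £188,700 by £6,150, which is 8 full-or-partial £800 increments; reduction = 8 × £35 = £280, leaving £1,855.
At £197,350 — income exceeds £188,700 by £8,650, which is 11 full-or-partial £800 increments; reduction = 11 × £35 = £385, leaving £1,750.
Lost: £1,855 − £1,750 = £105.

£105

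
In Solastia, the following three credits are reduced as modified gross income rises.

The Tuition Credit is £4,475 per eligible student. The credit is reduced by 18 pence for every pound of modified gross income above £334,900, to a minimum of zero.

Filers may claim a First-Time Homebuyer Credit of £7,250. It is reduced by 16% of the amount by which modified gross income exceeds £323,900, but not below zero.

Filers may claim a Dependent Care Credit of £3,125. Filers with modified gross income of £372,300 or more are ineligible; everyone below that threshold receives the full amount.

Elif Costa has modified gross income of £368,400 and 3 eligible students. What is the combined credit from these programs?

£10,650

Tuition Credit: base = 3 × £4,475 = £13,425. 18% of the £33,500 excess over £334,900 is £6,030; credit = £13,425 − £6,030 = £7,395.
First-Time Homebuyer Credit: 16% of the £44,500 excess over £323,900 is £7,120; credit = £7,250 − £7,120 = £130.
Dependent Care Credit: £368,400 is below the £372,300 cutoff, so the full £3,125 applies.
Total: £7,395 + £130 + £3,125 = £10,650.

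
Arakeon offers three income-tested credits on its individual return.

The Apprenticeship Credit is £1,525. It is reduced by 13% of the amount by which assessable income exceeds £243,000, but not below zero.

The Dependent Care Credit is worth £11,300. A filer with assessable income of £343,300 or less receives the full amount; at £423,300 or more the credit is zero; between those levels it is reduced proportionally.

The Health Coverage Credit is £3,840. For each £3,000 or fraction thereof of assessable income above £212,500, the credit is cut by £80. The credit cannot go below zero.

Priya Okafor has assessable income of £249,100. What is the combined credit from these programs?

£14,832

Apprenticeship Credit: 13% of the £6,100 excess over £243,000 is £793; credit = £1,525 − £793 = £732.
Dependent Care Credit: £249,100 is at or below the £343,300 threshold, so the full £11,300 applies.
Health Coverage Credit: income exceeds £212,500 by £36,600, which is 13 full-or-partial £3,000 increments; reduction = 13 × £80 = £1,040, leaving £2,800.
Total: £732 + £11,300 + £2,800 = £14,832.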